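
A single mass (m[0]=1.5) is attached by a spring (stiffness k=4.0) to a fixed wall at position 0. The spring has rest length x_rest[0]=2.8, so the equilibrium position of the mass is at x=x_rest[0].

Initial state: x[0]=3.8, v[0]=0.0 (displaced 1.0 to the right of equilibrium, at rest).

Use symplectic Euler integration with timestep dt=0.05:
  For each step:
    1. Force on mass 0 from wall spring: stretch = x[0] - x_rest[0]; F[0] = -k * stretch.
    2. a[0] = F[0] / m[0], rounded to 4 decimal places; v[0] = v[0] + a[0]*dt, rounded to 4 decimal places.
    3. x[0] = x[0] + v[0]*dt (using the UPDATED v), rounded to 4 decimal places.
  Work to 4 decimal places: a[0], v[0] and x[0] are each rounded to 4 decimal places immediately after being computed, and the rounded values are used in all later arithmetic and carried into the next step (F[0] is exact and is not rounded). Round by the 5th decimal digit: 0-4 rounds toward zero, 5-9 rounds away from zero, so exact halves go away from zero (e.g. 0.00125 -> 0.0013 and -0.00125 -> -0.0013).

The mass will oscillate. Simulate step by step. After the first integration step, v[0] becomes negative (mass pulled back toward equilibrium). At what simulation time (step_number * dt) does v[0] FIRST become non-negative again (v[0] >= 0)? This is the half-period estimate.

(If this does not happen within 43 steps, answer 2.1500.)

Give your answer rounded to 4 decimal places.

Answer: 1.9500

Derivation:
Step 0: x=[3.8000] v=[0.0000]
Step 1: x=[3.7933] v=[-0.1333]
Step 2: x=[3.7800] v=[-0.2657]
Step 3: x=[3.7602] v=[-0.3964]
Step 4: x=[3.7340] v=[-0.5244]
Step 5: x=[3.7016] v=[-0.6489]
Step 6: x=[3.6631] v=[-0.7691]
Step 7: x=[3.6189] v=[-0.8842]
Step 8: x=[3.5692] v=[-0.9934]
Step 9: x=[3.5144] v=[-1.0960]
Step 10: x=[3.4548] v=[-1.1913]
Step 11: x=[3.3909] v=[-1.2786]
Step 12: x=[3.3230] v=[-1.3574]
Step 13: x=[3.2516] v=[-1.4271]
Step 14: x=[3.1772] v=[-1.4873]
Step 15: x=[3.1003] v=[-1.5376]
Step 16: x=[3.0214] v=[-1.5776]
Step 17: x=[2.9410] v=[-1.6071]
Step 18: x=[2.8597] v=[-1.6259]
Step 19: x=[2.7780] v=[-1.6339]
Step 20: x=[2.6965] v=[-1.6310]
Step 21: x=[2.6156] v=[-1.6172]
Step 22: x=[2.5360] v=[-1.5926]
Step 23: x=[2.4581] v=[-1.5574]
Step 24: x=[2.3825] v=[-1.5118]
Step 25: x=[2.3097] v=[-1.4561]
Step 26: x=[2.2402] v=[-1.3907]
Step 27: x=[2.1744] v=[-1.3161]
Step 28: x=[2.1128] v=[-1.2327]
Step 29: x=[2.0557] v=[-1.1411]
Step 30: x=[2.0036] v=[-1.0419]
Step 31: x=[1.9568] v=[-0.9357]
Step 32: x=[1.9156] v=[-0.8233]
Step 33: x=[1.8803] v=[-0.7054]
Step 34: x=[1.8512] v=[-0.5828]
Step 35: x=[1.8284] v=[-0.4563]
Step 36: x=[1.8121] v=[-0.3268]
Step 37: x=[1.8023] v=[-0.1951]
Step 38: x=[1.7992] v=[-0.0621]
Step 39: x=[1.8028] v=[0.0713]
First v>=0 after going negative at step 39, time=1.9500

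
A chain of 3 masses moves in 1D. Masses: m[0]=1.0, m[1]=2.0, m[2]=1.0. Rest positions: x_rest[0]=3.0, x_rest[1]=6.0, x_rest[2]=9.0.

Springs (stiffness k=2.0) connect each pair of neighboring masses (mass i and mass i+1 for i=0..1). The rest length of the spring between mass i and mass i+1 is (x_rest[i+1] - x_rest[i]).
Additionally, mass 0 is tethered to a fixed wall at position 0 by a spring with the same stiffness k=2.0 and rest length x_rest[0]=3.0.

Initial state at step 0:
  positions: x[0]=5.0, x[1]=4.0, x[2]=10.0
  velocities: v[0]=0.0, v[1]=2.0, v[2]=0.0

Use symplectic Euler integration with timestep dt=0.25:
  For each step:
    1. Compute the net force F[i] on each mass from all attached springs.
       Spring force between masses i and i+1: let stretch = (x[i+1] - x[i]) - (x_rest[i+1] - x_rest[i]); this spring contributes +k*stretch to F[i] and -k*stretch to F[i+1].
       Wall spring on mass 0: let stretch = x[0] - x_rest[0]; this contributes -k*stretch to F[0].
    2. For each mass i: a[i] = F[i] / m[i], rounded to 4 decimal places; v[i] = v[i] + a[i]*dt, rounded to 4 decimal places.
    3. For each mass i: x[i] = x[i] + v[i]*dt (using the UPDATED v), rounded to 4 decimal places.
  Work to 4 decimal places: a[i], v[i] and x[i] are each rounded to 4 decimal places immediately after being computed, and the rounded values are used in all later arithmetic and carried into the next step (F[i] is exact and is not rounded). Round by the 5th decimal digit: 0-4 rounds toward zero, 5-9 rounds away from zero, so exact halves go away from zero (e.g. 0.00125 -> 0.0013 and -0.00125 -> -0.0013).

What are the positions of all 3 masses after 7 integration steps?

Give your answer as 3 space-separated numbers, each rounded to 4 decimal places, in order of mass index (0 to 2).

Step 0: x=[5.0000 4.0000 10.0000] v=[0.0000 2.0000 0.0000]
Step 1: x=[4.2500 4.9375 9.6250] v=[-3.0000 3.7500 -1.5000]
Step 2: x=[3.0547 6.1250 9.0391] v=[-4.7813 4.7500 -2.3438]
Step 3: x=[1.8613 7.3028 8.4639] v=[-4.7735 4.7110 -2.3009]
Step 4: x=[1.1155 8.2130 8.1185] v=[-2.9834 3.6409 -1.3815]
Step 5: x=[1.1174 8.6737 8.1600] v=[0.0076 1.8429 0.1658]
Step 6: x=[1.9242 8.6301 8.6407] v=[3.2271 -0.1746 1.9227]
Step 7: x=[3.3287 8.1680 9.4951] v=[5.6180 -1.8484 3.4174]

Answer: 3.3287 8.1680 9.4951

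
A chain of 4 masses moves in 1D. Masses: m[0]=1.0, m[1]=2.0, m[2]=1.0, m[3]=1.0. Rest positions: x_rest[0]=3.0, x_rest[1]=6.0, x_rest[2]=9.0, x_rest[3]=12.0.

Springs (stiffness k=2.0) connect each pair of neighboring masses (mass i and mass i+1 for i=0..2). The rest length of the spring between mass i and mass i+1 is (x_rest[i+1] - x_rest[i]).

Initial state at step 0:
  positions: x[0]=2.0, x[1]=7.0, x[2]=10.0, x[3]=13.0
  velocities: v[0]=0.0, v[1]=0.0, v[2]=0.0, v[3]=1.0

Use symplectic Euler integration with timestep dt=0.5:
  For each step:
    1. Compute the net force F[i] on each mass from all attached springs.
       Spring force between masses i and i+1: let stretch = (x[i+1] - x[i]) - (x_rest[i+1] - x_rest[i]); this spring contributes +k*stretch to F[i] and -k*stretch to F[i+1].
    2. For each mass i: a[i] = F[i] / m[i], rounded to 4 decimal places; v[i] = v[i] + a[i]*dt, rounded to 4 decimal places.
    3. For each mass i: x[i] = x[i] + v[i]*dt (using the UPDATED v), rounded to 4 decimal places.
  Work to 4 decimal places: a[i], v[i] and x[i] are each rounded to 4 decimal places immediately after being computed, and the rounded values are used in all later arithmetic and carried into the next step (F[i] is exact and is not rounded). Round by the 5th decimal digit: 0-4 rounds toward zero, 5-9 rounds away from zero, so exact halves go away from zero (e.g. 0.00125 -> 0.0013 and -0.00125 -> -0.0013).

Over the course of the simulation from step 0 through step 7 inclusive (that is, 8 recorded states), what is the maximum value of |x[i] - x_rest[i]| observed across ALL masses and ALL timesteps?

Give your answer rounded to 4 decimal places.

Step 0: x=[2.0000 7.0000 10.0000 13.0000] v=[0.0000 0.0000 0.0000 1.0000]
Step 1: x=[3.0000 6.5000 10.0000 13.5000] v=[2.0000 -1.0000 0.0000 1.0000]
Step 2: x=[4.2500 6.0000 10.0000 13.7500] v=[2.5000 -1.0000 0.0000 0.5000]
Step 3: x=[4.8750 6.0625 9.8750 13.6250] v=[1.2500 0.1250 -0.2500 -0.2500]
Step 4: x=[4.5938 6.7813 9.7188 13.1250] v=[-0.5625 1.4375 -0.3125 -1.0000]
Step 5: x=[3.9063 7.6876 9.7969 12.4219] v=[-1.3750 1.8125 0.1562 -1.4062]
Step 6: x=[3.6095 8.1759 10.1329 11.9063] v=[-0.5937 0.9765 0.6719 -1.0312]
Step 7: x=[4.0959 8.0118 10.3771 12.0040] v=[0.9727 -0.3282 0.4883 0.1954]
Max displacement = 2.1759

Answer: 2.1759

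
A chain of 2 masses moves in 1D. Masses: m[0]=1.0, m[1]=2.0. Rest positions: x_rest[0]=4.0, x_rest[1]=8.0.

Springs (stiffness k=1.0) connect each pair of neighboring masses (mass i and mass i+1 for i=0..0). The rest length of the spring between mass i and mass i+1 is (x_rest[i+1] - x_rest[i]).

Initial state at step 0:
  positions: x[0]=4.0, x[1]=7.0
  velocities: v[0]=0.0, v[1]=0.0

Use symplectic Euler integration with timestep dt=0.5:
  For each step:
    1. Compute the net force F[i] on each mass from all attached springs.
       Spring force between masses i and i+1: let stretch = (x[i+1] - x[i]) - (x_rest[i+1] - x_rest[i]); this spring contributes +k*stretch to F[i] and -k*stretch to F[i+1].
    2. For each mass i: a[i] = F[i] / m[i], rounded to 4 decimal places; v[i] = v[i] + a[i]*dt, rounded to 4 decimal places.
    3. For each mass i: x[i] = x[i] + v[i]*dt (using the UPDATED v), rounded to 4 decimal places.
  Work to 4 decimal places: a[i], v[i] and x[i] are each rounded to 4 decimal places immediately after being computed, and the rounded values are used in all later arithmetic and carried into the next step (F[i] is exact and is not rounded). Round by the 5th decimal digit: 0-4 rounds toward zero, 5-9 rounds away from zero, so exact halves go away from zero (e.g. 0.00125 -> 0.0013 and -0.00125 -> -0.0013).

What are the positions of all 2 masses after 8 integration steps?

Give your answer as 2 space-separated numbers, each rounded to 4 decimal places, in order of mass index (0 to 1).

Answer: 3.7161 7.1424

Derivation:
Step 0: x=[4.0000 7.0000] v=[0.0000 0.0000]
Step 1: x=[3.7500 7.1250] v=[-0.5000 0.2500]
Step 2: x=[3.3438 7.3282] v=[-0.8125 0.4063]
Step 3: x=[2.9337 7.5333] v=[-0.8203 0.4102]
Step 4: x=[2.6735 7.6635] v=[-0.5205 0.2603]
Step 5: x=[2.6608 7.6699] v=[-0.0255 0.0128]
Step 6: x=[2.9004 7.5502] v=[0.4791 -0.2395]
Step 7: x=[3.3024 7.3492] v=[0.8040 -0.4020]
Step 8: x=[3.7161 7.1424] v=[0.8274 -0.4137]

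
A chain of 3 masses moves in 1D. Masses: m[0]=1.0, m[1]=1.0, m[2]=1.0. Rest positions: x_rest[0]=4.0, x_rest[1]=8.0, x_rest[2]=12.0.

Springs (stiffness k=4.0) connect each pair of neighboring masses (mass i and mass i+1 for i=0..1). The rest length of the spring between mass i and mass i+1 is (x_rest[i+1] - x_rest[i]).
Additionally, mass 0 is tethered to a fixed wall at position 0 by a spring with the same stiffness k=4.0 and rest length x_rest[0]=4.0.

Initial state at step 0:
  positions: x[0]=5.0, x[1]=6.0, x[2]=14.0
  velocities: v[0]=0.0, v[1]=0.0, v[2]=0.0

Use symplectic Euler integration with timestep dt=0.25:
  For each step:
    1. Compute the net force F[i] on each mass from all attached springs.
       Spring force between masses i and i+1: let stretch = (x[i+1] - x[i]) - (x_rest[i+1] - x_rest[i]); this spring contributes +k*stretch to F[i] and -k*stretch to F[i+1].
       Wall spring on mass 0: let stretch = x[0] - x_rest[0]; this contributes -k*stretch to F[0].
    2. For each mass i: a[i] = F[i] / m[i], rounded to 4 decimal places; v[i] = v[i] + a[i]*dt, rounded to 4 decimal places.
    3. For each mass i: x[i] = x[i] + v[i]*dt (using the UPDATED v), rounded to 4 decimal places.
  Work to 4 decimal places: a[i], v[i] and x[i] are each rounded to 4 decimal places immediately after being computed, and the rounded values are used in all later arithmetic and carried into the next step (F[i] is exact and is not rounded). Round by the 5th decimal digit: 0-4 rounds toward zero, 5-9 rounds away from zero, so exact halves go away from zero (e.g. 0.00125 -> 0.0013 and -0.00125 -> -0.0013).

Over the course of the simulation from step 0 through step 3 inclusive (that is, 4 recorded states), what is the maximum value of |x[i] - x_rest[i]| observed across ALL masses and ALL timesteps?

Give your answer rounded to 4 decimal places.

Answer: 2.7188

Derivation:
Step 0: x=[5.0000 6.0000 14.0000] v=[0.0000 0.0000 0.0000]
Step 1: x=[4.0000 7.7500 13.0000] v=[-4.0000 7.0000 -4.0000]
Step 2: x=[2.9375 9.8750 11.6875] v=[-4.2500 8.5000 -5.2500]
Step 3: x=[2.8750 10.7188 10.9219] v=[-0.2500 3.3750 -3.0625]
Max displacement = 2.7188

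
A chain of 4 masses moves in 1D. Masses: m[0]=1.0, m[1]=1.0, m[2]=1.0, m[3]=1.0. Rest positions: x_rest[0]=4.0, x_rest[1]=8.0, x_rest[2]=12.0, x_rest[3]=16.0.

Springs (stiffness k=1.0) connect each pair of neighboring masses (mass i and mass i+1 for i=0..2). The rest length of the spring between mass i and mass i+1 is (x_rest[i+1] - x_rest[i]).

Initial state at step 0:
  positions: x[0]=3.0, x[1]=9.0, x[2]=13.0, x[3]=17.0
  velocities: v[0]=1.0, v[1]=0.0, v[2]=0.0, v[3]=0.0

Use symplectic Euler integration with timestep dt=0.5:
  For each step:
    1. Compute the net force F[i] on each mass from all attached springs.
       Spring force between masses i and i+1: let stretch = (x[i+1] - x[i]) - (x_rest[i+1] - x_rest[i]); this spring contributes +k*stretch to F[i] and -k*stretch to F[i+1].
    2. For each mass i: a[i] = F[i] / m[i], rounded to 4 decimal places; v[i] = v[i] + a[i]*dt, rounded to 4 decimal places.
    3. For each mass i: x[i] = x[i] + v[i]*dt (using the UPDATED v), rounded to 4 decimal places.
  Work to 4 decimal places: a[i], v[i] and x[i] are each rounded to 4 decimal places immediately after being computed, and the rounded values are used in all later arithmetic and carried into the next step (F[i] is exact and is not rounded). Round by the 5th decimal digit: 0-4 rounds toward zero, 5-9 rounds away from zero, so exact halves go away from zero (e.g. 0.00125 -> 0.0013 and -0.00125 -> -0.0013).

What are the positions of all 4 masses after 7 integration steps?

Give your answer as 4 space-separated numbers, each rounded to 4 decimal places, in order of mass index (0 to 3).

Answer: 5.8556 10.5466 13.2546 15.8438

Derivation:
Step 0: x=[3.0000 9.0000 13.0000 17.0000] v=[1.0000 0.0000 0.0000 0.0000]
Step 1: x=[4.0000 8.5000 13.0000 17.0000] v=[2.0000 -1.0000 0.0000 0.0000]
Step 2: x=[5.1250 8.0000 12.8750 17.0000] v=[2.2500 -1.0000 -0.2500 0.0000]
Step 3: x=[5.9688 8.0000 12.5625 16.9688] v=[1.6875 0.0000 -0.6250 -0.0625]
Step 4: x=[6.3204 8.6329 12.2110 16.8360] v=[0.7031 1.2657 -0.7031 -0.2657]
Step 5: x=[6.2501 9.5822 12.1212 16.5469] v=[-0.1407 1.8985 -0.1797 -0.5782]
Step 6: x=[6.0128 10.3332 12.5031 16.1514] v=[-0.4747 1.5020 0.7637 -0.7911]
Step 7: x=[5.8556 10.5466 13.2546 15.8438] v=[-0.3145 0.4268 1.5029 -0.6153]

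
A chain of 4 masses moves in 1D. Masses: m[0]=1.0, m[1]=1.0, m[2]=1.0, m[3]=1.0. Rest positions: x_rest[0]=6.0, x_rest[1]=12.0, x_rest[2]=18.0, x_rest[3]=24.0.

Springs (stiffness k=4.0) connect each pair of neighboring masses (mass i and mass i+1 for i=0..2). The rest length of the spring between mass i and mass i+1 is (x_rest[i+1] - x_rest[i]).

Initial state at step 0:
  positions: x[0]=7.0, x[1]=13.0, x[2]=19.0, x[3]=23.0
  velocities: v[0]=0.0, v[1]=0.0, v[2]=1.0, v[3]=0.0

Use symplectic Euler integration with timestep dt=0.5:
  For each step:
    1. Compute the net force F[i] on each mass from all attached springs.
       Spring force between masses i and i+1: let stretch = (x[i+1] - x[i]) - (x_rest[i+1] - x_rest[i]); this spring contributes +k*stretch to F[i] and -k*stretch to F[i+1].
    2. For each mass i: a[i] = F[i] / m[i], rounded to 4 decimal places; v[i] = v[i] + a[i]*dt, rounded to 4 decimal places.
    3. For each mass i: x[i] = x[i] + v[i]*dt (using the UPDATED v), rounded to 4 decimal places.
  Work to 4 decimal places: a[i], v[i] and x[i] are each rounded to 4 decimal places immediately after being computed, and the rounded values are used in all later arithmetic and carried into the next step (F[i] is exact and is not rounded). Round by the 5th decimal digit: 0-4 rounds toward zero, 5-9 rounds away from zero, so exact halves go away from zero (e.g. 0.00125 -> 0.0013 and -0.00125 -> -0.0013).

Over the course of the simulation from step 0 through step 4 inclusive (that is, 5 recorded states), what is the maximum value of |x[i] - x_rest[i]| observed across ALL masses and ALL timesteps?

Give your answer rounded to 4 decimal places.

Step 0: x=[7.0000 13.0000 19.0000 23.0000] v=[0.0000 0.0000 1.0000 0.0000]
Step 1: x=[7.0000 13.0000 17.5000 25.0000] v=[0.0000 0.0000 -3.0000 4.0000]
Step 2: x=[7.0000 11.5000 19.0000 25.5000] v=[0.0000 -3.0000 3.0000 1.0000]
Step 3: x=[5.5000 13.0000 19.5000 25.5000] v=[-3.0000 3.0000 1.0000 0.0000]
Step 4: x=[5.5000 13.5000 19.5000 25.5000] v=[0.0000 1.0000 0.0000 0.0000]
Max displacement = 1.5000

Answer: 1.5000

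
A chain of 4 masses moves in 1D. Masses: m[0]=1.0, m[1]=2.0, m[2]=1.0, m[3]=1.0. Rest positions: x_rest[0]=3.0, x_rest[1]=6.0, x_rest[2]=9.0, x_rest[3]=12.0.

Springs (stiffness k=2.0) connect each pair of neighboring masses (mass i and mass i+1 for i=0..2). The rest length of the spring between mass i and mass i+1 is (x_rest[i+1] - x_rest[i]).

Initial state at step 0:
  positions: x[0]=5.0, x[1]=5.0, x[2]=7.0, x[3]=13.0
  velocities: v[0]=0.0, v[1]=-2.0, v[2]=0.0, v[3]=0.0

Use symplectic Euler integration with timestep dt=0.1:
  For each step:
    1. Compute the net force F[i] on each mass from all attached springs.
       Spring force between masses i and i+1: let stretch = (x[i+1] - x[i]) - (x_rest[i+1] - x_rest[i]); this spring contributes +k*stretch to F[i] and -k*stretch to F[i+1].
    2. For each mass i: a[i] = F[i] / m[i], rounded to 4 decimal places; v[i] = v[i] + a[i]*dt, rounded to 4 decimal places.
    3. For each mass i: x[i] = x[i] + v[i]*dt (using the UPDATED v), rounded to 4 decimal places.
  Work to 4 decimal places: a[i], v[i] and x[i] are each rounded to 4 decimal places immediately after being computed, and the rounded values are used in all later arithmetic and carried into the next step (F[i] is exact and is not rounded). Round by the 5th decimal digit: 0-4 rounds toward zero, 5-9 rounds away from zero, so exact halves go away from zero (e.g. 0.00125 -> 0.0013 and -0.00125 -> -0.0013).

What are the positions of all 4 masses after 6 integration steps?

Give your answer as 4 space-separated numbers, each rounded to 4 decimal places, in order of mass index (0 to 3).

Answer: 3.7177 4.3358 8.2903 11.9206

Derivation:
Step 0: x=[5.0000 5.0000 7.0000 13.0000] v=[0.0000 -2.0000 0.0000 0.0000]
Step 1: x=[4.9400 4.8200 7.0800 12.9400] v=[-0.6000 -1.8000 0.8000 -0.6000]
Step 2: x=[4.8176 4.6638 7.2320 12.8228] v=[-1.2240 -1.5620 1.5200 -1.1720]
Step 3: x=[4.6321 4.5348 7.4445 12.6538] v=[-1.8548 -1.2898 2.1245 -1.6902]
Step 4: x=[4.3847 4.4359 7.7029 12.4406] v=[-2.4743 -0.9891 2.5844 -2.1321]
Step 5: x=[4.0783 4.3692 7.9908 12.1926] v=[-3.0641 -0.6675 2.8785 -2.4796]
Step 6: x=[3.7177 4.3358 8.2903 11.9206] v=[-3.6059 -0.3344 2.9945 -2.7200]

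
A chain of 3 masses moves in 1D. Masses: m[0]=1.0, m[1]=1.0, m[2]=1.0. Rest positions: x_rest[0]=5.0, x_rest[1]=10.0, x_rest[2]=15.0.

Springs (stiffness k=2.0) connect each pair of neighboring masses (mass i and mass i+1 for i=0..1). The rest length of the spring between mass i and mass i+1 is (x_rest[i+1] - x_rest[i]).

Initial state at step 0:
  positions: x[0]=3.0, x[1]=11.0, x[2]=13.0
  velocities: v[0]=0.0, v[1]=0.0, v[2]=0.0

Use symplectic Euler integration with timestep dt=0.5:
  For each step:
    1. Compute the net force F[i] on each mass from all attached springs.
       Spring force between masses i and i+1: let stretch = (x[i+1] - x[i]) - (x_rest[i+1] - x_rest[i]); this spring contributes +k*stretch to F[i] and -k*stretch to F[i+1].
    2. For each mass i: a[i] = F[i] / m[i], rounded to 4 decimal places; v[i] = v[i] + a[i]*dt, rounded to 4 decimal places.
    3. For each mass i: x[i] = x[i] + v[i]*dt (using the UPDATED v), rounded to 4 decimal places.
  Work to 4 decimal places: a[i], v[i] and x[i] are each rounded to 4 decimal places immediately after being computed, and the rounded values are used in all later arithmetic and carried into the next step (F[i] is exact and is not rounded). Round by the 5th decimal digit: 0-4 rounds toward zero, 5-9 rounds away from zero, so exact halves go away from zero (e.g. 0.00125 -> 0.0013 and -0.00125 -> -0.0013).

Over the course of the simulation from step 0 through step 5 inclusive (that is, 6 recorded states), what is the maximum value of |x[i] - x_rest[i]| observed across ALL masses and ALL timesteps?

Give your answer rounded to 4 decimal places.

Answer: 3.5000

Derivation:
Step 0: x=[3.0000 11.0000 13.0000] v=[0.0000 0.0000 0.0000]
Step 1: x=[4.5000 8.0000 14.5000] v=[3.0000 -6.0000 3.0000]
Step 2: x=[5.2500 6.5000 15.2500] v=[1.5000 -3.0000 1.5000]
Step 3: x=[4.1250 8.7500 14.1250] v=[-2.2500 4.5000 -2.2500]
Step 4: x=[2.8125 11.3750 12.8125] v=[-2.6250 5.2500 -2.6250]
Step 5: x=[3.2813 10.4375 13.2813] v=[0.9375 -1.8750 0.9375]
Max displacement = 3.5000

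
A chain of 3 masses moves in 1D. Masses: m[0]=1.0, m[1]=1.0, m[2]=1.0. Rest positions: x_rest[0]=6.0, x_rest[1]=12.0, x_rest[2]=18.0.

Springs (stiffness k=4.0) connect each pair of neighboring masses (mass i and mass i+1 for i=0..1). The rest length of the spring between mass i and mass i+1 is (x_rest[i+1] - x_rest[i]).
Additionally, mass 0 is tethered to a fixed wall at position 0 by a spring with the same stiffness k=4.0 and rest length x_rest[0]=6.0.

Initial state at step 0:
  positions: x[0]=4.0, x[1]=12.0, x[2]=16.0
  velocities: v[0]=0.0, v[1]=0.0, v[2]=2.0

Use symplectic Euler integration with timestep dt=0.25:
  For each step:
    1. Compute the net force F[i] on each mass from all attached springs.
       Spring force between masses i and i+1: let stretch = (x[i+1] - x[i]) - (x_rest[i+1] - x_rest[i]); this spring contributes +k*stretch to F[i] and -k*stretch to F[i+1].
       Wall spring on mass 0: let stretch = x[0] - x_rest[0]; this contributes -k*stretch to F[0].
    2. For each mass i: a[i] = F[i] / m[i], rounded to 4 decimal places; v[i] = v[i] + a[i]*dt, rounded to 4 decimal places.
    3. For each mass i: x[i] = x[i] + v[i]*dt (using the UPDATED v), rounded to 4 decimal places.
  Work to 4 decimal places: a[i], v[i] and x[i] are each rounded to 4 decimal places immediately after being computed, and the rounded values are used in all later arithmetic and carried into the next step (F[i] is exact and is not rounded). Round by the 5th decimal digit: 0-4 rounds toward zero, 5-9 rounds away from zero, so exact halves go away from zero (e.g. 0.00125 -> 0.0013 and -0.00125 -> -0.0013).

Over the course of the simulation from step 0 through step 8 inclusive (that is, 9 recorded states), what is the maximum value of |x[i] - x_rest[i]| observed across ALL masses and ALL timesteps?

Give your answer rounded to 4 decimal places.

Step 0: x=[4.0000 12.0000 16.0000] v=[0.0000 0.0000 2.0000]
Step 1: x=[5.0000 11.0000 17.0000] v=[4.0000 -4.0000 4.0000]
Step 2: x=[6.2500 10.0000 18.0000] v=[5.0000 -4.0000 4.0000]
Step 3: x=[6.8750 10.0625 18.5000] v=[2.5000 0.2500 2.0000]
Step 4: x=[6.5781 11.4375 18.3906] v=[-1.1875 5.5000 -0.4375]
Step 5: x=[5.8516 13.3359 18.0430] v=[-2.9062 7.5937 -1.3906]
Step 6: x=[5.5332 14.5400 18.0186] v=[-1.2735 4.8165 -0.0977]
Step 7: x=[6.0832 14.3621 18.6245] v=[2.2001 -0.7117 2.4237]
Step 8: x=[7.1822 13.1801 19.6648] v=[4.3958 -4.7282 4.1613]
Max displacement = 2.5400

Answer: 2.5400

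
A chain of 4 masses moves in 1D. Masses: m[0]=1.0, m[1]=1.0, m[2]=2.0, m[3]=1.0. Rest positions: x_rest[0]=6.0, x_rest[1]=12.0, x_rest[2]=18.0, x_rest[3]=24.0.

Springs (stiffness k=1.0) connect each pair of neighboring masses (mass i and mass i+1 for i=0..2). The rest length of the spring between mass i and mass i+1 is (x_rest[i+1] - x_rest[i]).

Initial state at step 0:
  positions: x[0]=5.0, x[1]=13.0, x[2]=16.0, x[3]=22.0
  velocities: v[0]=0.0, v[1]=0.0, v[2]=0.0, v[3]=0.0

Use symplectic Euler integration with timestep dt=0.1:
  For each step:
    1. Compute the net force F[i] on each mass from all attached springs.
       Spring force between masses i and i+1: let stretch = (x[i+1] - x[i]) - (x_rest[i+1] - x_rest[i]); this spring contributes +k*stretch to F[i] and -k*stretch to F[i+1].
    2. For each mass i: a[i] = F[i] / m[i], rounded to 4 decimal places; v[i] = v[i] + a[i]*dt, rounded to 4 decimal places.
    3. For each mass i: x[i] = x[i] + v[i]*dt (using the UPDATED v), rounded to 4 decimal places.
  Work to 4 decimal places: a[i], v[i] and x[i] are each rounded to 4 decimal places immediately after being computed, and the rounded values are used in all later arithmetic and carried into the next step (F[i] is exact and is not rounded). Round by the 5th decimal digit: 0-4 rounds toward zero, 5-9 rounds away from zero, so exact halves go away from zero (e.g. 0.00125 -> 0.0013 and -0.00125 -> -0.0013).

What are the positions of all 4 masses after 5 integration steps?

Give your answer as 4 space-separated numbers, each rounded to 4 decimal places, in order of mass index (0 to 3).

Step 0: x=[5.0000 13.0000 16.0000 22.0000] v=[0.0000 0.0000 0.0000 0.0000]
Step 1: x=[5.0200 12.9500 16.0150 22.0000] v=[0.2000 -0.5000 0.1500 0.0000]
Step 2: x=[5.0593 12.8514 16.0446 22.0002] v=[0.3930 -0.9865 0.2960 0.0015]
Step 3: x=[5.1165 12.7068 16.0880 22.0008] v=[0.5722 -1.4464 0.4341 0.0059]
Step 4: x=[5.1896 12.5201 16.1441 22.0023] v=[0.7312 -1.8673 0.5607 0.0146]
Step 5: x=[5.2760 12.2963 16.2113 22.0052] v=[0.8643 -2.2380 0.6724 0.0288]

Answer: 5.2760 12.2963 16.2113 22.0052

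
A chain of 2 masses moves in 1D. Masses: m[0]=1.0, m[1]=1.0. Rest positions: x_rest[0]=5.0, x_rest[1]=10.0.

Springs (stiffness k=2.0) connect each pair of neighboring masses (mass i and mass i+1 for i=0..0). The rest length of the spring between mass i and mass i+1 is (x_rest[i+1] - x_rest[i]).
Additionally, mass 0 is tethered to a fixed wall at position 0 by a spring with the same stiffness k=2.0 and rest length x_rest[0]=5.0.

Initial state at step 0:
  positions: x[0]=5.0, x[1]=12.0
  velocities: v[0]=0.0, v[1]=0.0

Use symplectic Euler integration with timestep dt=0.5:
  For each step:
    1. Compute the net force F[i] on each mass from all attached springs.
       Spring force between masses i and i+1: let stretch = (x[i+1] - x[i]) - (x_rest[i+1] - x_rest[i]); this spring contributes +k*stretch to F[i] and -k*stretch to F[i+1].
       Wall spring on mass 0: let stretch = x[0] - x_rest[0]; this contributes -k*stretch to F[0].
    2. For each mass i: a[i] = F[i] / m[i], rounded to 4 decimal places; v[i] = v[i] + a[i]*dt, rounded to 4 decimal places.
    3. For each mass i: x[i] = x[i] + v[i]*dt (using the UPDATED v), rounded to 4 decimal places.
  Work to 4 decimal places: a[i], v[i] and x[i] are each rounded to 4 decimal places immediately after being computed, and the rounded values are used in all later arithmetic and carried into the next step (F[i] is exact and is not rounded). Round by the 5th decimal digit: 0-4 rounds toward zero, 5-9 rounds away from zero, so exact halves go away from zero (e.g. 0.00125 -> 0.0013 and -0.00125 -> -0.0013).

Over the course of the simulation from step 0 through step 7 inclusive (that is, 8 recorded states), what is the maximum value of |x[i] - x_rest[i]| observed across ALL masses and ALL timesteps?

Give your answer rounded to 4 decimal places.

Answer: 2.1093

Derivation:
Step 0: x=[5.0000 12.0000] v=[0.0000 0.0000]
Step 1: x=[6.0000 11.0000] v=[2.0000 -2.0000]
Step 2: x=[6.5000 10.0000] v=[1.0000 -2.0000]
Step 3: x=[5.5000 9.7500] v=[-2.0000 -0.5000]
Step 4: x=[3.8750 9.8750] v=[-3.2500 0.2500]
Step 5: x=[3.3125 9.5000] v=[-1.1250 -0.7500]
Step 6: x=[4.1875 8.5313] v=[1.7500 -1.9375]
Step 7: x=[5.1407 7.8907] v=[1.9063 -1.2813]
Max displacement = 2.1093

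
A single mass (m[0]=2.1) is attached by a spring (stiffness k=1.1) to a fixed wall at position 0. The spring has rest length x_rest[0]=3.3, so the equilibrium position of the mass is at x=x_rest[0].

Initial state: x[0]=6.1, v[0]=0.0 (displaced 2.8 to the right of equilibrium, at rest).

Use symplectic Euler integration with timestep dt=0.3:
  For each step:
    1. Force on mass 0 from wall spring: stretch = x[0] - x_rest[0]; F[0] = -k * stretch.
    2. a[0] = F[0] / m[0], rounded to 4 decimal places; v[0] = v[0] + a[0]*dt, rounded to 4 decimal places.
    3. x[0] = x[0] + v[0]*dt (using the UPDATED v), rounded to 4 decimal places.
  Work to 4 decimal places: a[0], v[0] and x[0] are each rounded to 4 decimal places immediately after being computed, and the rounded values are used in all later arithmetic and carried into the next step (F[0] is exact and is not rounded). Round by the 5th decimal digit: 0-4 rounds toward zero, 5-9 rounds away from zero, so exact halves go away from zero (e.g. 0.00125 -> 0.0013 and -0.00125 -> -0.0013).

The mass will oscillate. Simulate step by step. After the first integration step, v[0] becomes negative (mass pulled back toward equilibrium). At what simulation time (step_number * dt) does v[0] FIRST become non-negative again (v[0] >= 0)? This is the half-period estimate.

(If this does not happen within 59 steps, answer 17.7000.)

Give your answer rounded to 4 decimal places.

Answer: 4.5000

Derivation:
Step 0: x=[6.1000] v=[0.0000]
Step 1: x=[5.9680] v=[-0.4400]
Step 2: x=[5.7102] v=[-0.8593]
Step 3: x=[5.3388] v=[-1.2381]
Step 4: x=[4.8713] v=[-1.5585]
Step 5: x=[4.3297] v=[-1.8054]
Step 6: x=[3.7395] v=[-1.9672]
Step 7: x=[3.1286] v=[-2.0363]
Step 8: x=[2.5258] v=[-2.0094]
Step 9: x=[1.9595] v=[-1.8878]
Step 10: x=[1.4564] v=[-1.6771]
Step 11: x=[1.0402] v=[-1.3874]
Step 12: x=[0.7305] v=[-1.0323]
Step 13: x=[0.5420] v=[-0.6285]
Step 14: x=[0.4835] v=[-0.1951]
Step 15: x=[0.5578] v=[0.2475]
First v>=0 after going negative at step 15, time=4.5000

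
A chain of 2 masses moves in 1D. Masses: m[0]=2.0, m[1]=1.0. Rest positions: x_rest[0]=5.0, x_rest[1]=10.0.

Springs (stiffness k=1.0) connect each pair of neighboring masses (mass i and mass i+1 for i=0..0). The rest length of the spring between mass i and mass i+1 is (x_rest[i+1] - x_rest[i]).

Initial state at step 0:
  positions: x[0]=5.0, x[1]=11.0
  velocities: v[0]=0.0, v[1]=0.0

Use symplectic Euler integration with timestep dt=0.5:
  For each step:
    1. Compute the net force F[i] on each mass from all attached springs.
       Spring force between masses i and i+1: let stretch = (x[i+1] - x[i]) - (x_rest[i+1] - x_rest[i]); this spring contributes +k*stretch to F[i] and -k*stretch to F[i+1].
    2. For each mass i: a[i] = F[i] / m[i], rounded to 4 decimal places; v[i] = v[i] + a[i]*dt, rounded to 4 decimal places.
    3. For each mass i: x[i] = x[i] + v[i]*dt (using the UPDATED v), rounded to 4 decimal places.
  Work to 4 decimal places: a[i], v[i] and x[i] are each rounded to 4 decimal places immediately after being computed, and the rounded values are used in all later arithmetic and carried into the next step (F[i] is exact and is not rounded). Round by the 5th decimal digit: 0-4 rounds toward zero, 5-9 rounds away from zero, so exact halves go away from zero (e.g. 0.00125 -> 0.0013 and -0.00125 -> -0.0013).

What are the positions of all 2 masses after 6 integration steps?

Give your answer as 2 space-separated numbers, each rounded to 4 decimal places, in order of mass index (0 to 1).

Step 0: x=[5.0000 11.0000] v=[0.0000 0.0000]
Step 1: x=[5.1250 10.7500] v=[0.2500 -0.5000]
Step 2: x=[5.3282 10.3438] v=[0.4063 -0.8125]
Step 3: x=[5.5333 9.9337] v=[0.4102 -0.8203]
Step 4: x=[5.6635 9.6735] v=[0.2603 -0.5205]
Step 5: x=[5.6699 9.6608] v=[0.0128 -0.0255]
Step 6: x=[5.5502 9.9004] v=[-0.2395 0.4791]

Answer: 5.5502 9.9004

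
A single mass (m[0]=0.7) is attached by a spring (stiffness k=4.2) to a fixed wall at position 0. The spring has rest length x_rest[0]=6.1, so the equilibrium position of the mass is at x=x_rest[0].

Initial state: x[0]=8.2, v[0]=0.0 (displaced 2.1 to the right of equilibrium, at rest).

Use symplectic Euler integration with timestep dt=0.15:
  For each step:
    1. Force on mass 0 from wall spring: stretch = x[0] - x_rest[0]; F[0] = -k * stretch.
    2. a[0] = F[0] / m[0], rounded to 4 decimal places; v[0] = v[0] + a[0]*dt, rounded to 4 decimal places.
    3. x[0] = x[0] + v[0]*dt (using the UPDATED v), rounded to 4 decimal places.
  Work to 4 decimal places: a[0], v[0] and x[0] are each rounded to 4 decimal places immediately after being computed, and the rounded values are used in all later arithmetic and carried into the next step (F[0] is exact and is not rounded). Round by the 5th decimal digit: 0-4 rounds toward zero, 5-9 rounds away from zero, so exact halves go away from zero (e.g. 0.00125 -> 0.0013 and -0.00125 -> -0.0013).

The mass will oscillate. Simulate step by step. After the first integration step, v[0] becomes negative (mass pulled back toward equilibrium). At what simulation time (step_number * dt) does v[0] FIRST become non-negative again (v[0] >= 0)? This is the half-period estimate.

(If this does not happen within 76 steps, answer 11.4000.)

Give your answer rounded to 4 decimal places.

Answer: 1.3500

Derivation:
Step 0: x=[8.2000] v=[0.0000]
Step 1: x=[7.9165] v=[-1.8900]
Step 2: x=[7.3878] v=[-3.5249]
Step 3: x=[6.6852] v=[-4.6839]
Step 4: x=[5.9036] v=[-5.2106]
Step 5: x=[5.1485] v=[-5.0338]
Step 6: x=[4.5219] v=[-4.1775]
Step 7: x=[4.1083] v=[-2.7572]
Step 8: x=[3.9636] v=[-0.9647]
Step 9: x=[4.1073] v=[0.9581]
First v>=0 after going negative at step 9, time=1.3500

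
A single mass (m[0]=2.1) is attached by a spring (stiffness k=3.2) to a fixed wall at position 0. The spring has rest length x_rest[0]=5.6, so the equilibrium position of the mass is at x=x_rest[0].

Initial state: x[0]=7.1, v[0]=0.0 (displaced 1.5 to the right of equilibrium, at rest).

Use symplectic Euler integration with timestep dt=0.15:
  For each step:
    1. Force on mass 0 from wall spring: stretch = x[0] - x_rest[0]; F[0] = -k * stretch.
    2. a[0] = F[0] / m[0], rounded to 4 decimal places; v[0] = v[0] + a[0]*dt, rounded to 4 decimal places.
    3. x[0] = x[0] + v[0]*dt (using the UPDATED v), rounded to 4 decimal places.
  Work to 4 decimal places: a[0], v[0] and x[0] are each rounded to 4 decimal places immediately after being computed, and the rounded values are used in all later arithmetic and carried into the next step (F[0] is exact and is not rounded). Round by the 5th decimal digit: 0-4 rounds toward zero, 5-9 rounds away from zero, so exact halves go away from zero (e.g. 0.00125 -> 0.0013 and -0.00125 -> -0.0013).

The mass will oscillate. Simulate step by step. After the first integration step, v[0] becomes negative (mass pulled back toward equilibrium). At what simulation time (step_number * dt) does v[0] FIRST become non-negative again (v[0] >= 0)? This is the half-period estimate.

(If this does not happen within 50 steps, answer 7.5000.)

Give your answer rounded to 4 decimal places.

Step 0: x=[7.1000] v=[0.0000]
Step 1: x=[7.0486] v=[-0.3429]
Step 2: x=[6.9475] v=[-0.6740]
Step 3: x=[6.8002] v=[-0.9820]
Step 4: x=[6.6118] v=[-1.2563]
Step 5: x=[6.3887] v=[-1.4876]
Step 6: x=[6.1385] v=[-1.6679]
Step 7: x=[5.8699] v=[-1.7910]
Step 8: x=[5.5920] v=[-1.8527]
Step 9: x=[5.3144] v=[-1.8509]
Step 10: x=[5.0466] v=[-1.7856]
Step 11: x=[4.7977] v=[-1.6591]
Step 12: x=[4.5763] v=[-1.4757]
Step 13: x=[4.3900] v=[-1.2417]
Step 14: x=[4.2452] v=[-0.9651]
Step 15: x=[4.1469] v=[-0.6554]
Step 16: x=[4.0984] v=[-0.3233]
Step 17: x=[4.1014] v=[0.0199]
First v>=0 after going negative at step 17, time=2.5500

Answer: 2.5500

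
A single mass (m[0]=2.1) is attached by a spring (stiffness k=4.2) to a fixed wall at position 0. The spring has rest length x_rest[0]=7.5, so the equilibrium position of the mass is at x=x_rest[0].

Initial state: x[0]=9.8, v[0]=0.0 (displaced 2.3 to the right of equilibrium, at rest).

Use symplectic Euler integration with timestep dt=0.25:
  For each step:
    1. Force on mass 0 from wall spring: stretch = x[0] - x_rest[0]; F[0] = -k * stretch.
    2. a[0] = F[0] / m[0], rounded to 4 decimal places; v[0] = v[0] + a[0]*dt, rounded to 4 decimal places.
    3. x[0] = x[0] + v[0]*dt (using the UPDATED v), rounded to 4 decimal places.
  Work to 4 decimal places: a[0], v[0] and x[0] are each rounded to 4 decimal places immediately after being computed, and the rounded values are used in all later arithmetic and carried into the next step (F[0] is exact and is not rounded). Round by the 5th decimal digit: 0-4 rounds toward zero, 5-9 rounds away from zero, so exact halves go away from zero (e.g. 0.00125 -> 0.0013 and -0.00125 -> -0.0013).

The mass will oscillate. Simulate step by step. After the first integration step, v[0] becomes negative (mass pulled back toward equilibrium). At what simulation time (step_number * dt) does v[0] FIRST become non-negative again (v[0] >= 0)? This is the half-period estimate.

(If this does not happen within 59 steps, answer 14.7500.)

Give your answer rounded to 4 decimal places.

Step 0: x=[9.8000] v=[0.0000]
Step 1: x=[9.5125] v=[-1.1500]
Step 2: x=[8.9734] v=[-2.1563]
Step 3: x=[8.2502] v=[-2.8930]
Step 4: x=[7.4332] v=[-3.2681]
Step 5: x=[6.6245] v=[-3.2347]
Step 6: x=[5.9253] v=[-2.7970]
Step 7: x=[5.4229] v=[-2.0097]
Step 8: x=[5.1801] v=[-0.9712]
Step 9: x=[5.2273] v=[0.1888]
First v>=0 after going negative at step 9, time=2.2500

Answer: 2.2500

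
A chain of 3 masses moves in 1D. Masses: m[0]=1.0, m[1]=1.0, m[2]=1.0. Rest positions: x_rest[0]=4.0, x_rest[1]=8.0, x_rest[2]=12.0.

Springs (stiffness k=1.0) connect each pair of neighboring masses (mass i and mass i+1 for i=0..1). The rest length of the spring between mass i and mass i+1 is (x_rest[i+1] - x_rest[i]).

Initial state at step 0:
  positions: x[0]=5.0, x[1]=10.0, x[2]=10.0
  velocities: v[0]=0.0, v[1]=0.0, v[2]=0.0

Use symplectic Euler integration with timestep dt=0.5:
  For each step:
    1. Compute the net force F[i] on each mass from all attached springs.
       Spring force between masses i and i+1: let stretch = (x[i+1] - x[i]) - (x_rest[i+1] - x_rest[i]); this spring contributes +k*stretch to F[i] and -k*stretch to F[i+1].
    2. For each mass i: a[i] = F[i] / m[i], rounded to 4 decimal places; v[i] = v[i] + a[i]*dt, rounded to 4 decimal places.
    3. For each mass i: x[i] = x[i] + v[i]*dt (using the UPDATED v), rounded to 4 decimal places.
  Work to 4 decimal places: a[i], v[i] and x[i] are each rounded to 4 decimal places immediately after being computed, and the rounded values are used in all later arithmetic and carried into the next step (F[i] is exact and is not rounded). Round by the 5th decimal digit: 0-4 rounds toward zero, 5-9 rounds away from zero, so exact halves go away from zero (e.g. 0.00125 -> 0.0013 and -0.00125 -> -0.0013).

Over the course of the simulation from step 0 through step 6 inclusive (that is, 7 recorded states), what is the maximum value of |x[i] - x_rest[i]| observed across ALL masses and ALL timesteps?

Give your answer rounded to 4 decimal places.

Answer: 2.0279

Derivation:
Step 0: x=[5.0000 10.0000 10.0000] v=[0.0000 0.0000 0.0000]
Step 1: x=[5.2500 8.7500 11.0000] v=[0.5000 -2.5000 2.0000]
Step 2: x=[5.3750 7.1875 12.4375] v=[0.2500 -3.1250 2.8750]
Step 3: x=[4.9531 6.4844 13.5625] v=[-0.8438 -1.4063 2.2500]
Step 4: x=[3.9140 7.1680 13.9180] v=[-2.0782 1.3671 0.7110]
Step 5: x=[2.6884 8.7256 13.5860] v=[-2.4512 3.1151 -0.6640]
Step 6: x=[1.9721 9.9890 13.0389] v=[-1.4326 2.5267 -1.0942]
Max displacement = 2.0279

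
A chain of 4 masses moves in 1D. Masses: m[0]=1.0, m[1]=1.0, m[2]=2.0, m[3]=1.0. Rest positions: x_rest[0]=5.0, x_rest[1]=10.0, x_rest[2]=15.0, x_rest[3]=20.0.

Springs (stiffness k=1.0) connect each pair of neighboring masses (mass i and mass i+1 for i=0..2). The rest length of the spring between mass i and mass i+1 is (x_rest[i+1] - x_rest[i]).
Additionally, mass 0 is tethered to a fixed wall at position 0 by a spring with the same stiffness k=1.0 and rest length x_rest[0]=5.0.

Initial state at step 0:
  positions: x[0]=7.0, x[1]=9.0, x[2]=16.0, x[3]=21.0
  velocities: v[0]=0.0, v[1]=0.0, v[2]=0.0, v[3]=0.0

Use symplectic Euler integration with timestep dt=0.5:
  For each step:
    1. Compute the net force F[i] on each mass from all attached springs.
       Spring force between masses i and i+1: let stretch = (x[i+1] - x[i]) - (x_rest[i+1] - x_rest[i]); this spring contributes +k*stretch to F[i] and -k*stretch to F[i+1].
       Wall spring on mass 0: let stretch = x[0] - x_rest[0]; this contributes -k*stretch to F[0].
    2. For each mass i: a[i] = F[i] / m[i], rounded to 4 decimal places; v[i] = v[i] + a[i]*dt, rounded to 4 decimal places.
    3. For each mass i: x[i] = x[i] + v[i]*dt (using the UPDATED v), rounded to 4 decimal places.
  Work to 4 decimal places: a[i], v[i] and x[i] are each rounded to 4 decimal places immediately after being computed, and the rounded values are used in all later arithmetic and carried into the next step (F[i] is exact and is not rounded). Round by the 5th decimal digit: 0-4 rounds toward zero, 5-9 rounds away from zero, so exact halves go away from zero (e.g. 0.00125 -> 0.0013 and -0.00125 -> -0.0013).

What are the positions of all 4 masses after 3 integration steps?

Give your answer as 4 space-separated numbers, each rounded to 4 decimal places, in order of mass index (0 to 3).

Step 0: x=[7.0000 9.0000 16.0000 21.0000] v=[0.0000 0.0000 0.0000 0.0000]
Step 1: x=[5.7500 10.2500 15.7500 21.0000] v=[-2.5000 2.5000 -0.5000 0.0000]
Step 2: x=[4.1875 11.7500 15.4688 20.9375] v=[-3.1250 3.0000 -0.5625 -0.1250]
Step 3: x=[3.4688 12.2891 15.4063 20.7578] v=[-1.4375 1.0782 -0.1250 -0.3594]

Answer: 3.4688 12.2891 15.4063 20.7578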